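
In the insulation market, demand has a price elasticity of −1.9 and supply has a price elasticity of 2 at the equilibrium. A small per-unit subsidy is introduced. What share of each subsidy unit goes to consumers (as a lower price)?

For a small subsidy around the equilibrium, the benefit split depends on the relative slopes, which at a point are proportional to the elasticities.
Buyer share = εs/(εs + |εd|) = 2/(2 + 1.9) = 20/39; seller share = |εd|/(εs + |εd|) = 19/39.

Consumer share = 20/39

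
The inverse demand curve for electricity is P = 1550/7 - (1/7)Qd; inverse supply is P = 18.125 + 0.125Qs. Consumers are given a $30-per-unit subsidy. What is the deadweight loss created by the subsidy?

Deadweight loss = $1680

Pre-subsidy: 1550/7 - (1/7)Q = 18.125 + 0.125Q gives Q* = 759 and P* = 113.
With the rebate, buyers effectively pay Pb = Ps − 30, where Ps is the price sellers receive.
On the curves, Pb = 1550/7 - (1/7)Q and Ps = 18.125 + 0.125Q; the wedge Ps − Pb = 30 gives 18.125 + 0.125Q − (1550/7 - (1/7)Q) = 30, so Q' = 871.
Then Pb = 1550/7 − (1/7)·871 = 97 and Ps = 18.125 + 0.125·871 = 127.
The subsidy expands output by 871 − 759 = 112 past the efficient level; on those units the gap between marginal cost and willingness to pay runs from 0 up to 30.
DWL = ½ × 30 × 112 = 1680.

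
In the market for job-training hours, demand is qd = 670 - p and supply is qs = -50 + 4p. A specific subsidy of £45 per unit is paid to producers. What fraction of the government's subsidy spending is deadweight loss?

DWL / government spending = 9/281

Pre-subsidy: 670 - p = -50 + 4p gives p* = 144, q* = 526.
With the subsidy, sellers receive ps = pb + 45 for each unit, where pb is the price buyers pay.
Supply in terms of pb becomes qs = -50 + 4(pb + 45) = 130 + 4pb. Setting this equal to demand: 670 - pb = 130 + 4pb, so pb = 108.
Sellers receive ps = 108 + 45 = 153; q' = 670 − 1·108 = 562.
ΔCS = ½(526 + 562)(144 − 108) = 19584; ΔPS = ½(526 + 562)(153 − 144) = 4896.
Government spending = 45 × 562 = 25290.
DWL = ½ × 45 × (562 − 526) = 810; fraction = 810 / 25290 = 9/281.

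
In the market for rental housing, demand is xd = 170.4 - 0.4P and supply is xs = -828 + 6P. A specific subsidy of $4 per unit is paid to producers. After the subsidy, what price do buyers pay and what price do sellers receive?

Buyers pay $152.25; sellers receive $156.25

Pre-subsidy: 170.4 - 0.4P = -828 + 6P gives P* = 156, x* = 108.
With the subsidy, sellers receive Ps = Pb + 4 for each unit, where Pb is the price buyers pay.
Supply in terms of Pb becomes xs = -828 + 6(Pb + 4) = -804 + 6Pb. Setting this equal to demand: 170.4 - 0.4Pb = -804 + 6Pb, so Pb = 152.25.
Sellers receive Ps = 152.25 + 4 = 156.25; x' = 170.4 − 0.4·152.25 = 109.5.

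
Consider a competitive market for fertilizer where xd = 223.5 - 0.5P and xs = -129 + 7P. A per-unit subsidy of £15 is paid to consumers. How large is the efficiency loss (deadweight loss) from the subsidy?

Pre-subsidy: 223.5 - 0.5P = -129 + 7P gives P* = 47, x* = 200.
With the rebate, buyers effectively pay Pb = Ps − 15, where Ps is the price sellers receive.
Demand in terms of Ps becomes xd = 223.5 − 0.5(Ps − 15) = 231 - 0.5Ps. Setting this equal to supply: 231 - 0.5Ps = -129 + 7Ps, so Ps = 48.
Buyers pay Pb = 48 − 15 = 33; x' = -129 + 7·48 = 207.
The subsidy expands output by 207 − 200 = 7 past the efficient level; on those units the gap between marginal cost and willingness to pay runs from 0 up to 15.
DWL = ½ × 15 × 7 = 52.5.

Deadweight loss = £52.5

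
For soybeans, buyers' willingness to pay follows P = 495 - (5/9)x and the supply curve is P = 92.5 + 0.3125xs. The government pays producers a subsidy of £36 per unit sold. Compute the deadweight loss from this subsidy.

Pre-subsidy: 495 - (5/9)x = 92.5 + 0.3125x gives x* = 463.68 and P* = 237.4.
With the subsidy, sellers receive Ps = Pb + 36 for each unit, where Pb is the price buyers pay.
On the curves, Pb = 495 - (5/9)x and Ps = 92.5 + 0.3125x; the wedge Ps − Pb = 36 gives 92.5 + 0.3125x − (495 - (5/9)x) = 36, so x' = 505.152.
Then Pb = 495 − (5/9)·505.152 = 214.36 and Ps = 92.5 + 0.3125·505.152 = 250.36.
The subsidy expands output by 505.152 − 463.68 = 41.472 past the efficient level; on those units the gap between marginal cost and willingness to pay runs from 0 up to 36.
DWL = ½ × 36 × 41.472 = 746.496.

Deadweight loss = £746.496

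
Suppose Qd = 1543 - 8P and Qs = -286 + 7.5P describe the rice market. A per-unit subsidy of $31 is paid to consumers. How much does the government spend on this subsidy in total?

Pre-subsidy: 1543 - 8P = -286 + 7.5P gives P* = 118, Q* = 599.
With the rebate, buyers effectively pay Pb = Ps − 31, where Ps is the price sellers receive.
Demand in terms of Ps becomes Qd = 1543 − 8(Ps − 31) = 1791 - 8Ps. Setting this equal to supply: 1791 - 8Ps = -286 + 7.5Ps, so Ps = 134.
Buyers pay Pb = 134 − 31 = 103; Q' = -286 + 7.5·134 = 719.
Government outlay = subsidy × quantity = 31 × 719 = 22289.

Government cost = $22289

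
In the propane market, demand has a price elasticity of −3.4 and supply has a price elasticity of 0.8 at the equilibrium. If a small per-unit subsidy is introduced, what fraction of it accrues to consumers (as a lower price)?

Consumer share = 4/21

For a small subsidy around the equilibrium, the benefit split depends on the relative slopes, which at a point are proportional to the elasticities.
Buyer share = εs/(εs + |εd|) = 0.8/(0.8 + 3.4) = 4/21; seller share = |εd|/(εs + |εd|) = 17/21.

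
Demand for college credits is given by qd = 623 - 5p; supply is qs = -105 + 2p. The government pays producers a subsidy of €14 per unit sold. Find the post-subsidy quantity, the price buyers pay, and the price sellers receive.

Pre-subsidy: 623 - 5p = -105 + 2p gives p* = 104, q* = 103.
With the subsidy, sellers receive ps = pb + 14 for each unit, where pb is the price buyers pay.
Supply in terms of pb becomes qs = -105 + 2(pb + 14) = -77 + 2pb. Setting this equal to demand: 623 - 5pb = -77 + 2pb, so pb = 100.
Sellers receive ps = 100 + 14 = 114; q' = 623 − 5·100 = 123.

q' = 123; buyers pay €100; sellers receive €114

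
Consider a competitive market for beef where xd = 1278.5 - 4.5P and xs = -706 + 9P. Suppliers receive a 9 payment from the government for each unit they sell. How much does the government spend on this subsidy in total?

Pre-subsidy: 1278.5 - 4.5P = -706 + 9P gives P* = 147, x* = 617.
With the subsidy, sellers receive Ps = Pb + 9 for each unit, where Pb is the price buyers pay.
Supply in terms of Pb becomes xs = -706 + 9(Pb + 9) = -625 + 9Pb. Setting this equal to demand: 1278.5 - 4.5Pb = -625 + 9Pb, so Pb = 141.
Sellers receive Ps = 141 + 9 = 150; x' = 1278.5 − 4.5·141 = 644.
Government outlay = subsidy × quantity = 9 × 644 = 5796.

Government cost = 5796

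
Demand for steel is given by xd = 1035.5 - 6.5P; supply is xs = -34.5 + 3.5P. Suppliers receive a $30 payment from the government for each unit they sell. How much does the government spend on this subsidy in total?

Pre-subsidy: 1035.5 - 6.5P = -34.5 + 3.5P gives P* = 107, x* = 340.
With the subsidy, sellers receive Ps = Pb + 30 for each unit, where Pb is the price buyers pay.
Supply in terms of Pb becomes xs = -34.5 + 3.5(Pb + 30) = 70.5 + 3.5Pb. Setting this equal to demand: 1035.5 - 6.5Pb = 70.5 + 3.5Pb, so Pb = 96.5.
Sellers receive Ps = 96.5 + 30 = 126.5; x' = 1035.5 − 6.5·96.5 = 408.25.
Government outlay = subsidy × quantity = 30 × 408.25 = 12247.5.

Government cost = $12247.5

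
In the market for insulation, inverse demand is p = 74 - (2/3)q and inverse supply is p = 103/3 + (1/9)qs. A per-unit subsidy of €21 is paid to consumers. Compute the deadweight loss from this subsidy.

Pre-subsidy: 74 - (2/3)q = 103/3 + (1/9)q gives q* = 51 and p* = 40.
With the rebate, buyers effectively pay pb = ps − 21, where ps is the price sellers receive.
On the curves, pb = 74 - (2/3)q and ps = 103/3 + (1/9)q; the wedge ps − pb = 21 gives 103/3 + (1/9)q − (74 - (2/3)q) = 21, so q' = 78.
Then pb = 74 − (2/3)·78 = 22 and ps = 103/3 + (1/9)·78 = 43.
The subsidy expands output by 78 − 51 = 27 past the efficient level; on those units the gap between marginal cost and willingness to pay runs from 0 up to 21.
DWL = ½ × 21 × 27 = 283.5.

Deadweight loss = €283.5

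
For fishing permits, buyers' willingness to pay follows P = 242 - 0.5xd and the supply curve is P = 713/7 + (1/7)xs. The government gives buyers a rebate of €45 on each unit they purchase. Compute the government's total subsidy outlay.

Government cost = €12960

Pre-subsidy: 242 - 0.5x = 713/7 + (1/7)x gives x* = 218 and P* = 133.
With the rebate, buyers effectively pay Pb = Ps − 45, where Ps is the price sellers receive.
On the curves, Pb = 242 - 0.5x and Ps = 713/7 + (1/7)x; the wedge Ps − Pb = 45 gives 713/7 + (1/7)x − (242 - 0.5x) = 45, so x' = 288.
Then Pb = 242 − 0.5·288 = 98 and Ps = 713/7 + (1/7)·288 = 143.
Government outlay = subsidy × quantity = 45 × 288 = 12960.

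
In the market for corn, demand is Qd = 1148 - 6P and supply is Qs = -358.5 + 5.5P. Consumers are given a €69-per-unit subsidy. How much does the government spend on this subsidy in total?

Government cost = €38640

Pre-subsidy: 1148 - 6P = -358.5 + 5.5P gives P* = 131, Q* = 362.
With the rebate, buyers effectively pay Pb = Ps − 69, where Ps is the price sellers receive.
Demand in terms of Ps becomes Qd = 1148 − 6(Ps − 69) = 1562 - 6Ps. Setting this equal to supply: 1562 - 6Ps = -358.5 + 5.5Ps, so Ps = 167.
Buyers pay Pb = 167 − 69 = 98; Q' = -358.5 + 5.5·167 = 560.
Government outlay = subsidy × quantity = 69 × 560 = 38640.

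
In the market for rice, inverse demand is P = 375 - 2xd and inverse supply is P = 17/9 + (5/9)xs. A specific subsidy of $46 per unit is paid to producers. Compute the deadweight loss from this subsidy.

Deadweight loss = $414

Pre-subsidy: 375 - 2x = 17/9 + (5/9)x gives x* = 146 and P* = 83.
With the subsidy, sellers receive Ps = Pb + 46 for each unit, where Pb is the price buyers pay.
On the curves, Pb = 375 - 2x and Ps = 17/9 + (5/9)x; the wedge Ps − Pb = 46 gives 17/9 + (5/9)x − (375 - 2x) = 46, so x' = 164.
Then Pb = 375 − 2·164 = 47 and Ps = 17/9 + (5/9)·164 = 93.
The subsidy expands output by 164 − 146 = 18 past the efficient level; on those units the gap between marginal cost and willingness to pay runs from 0 up to 46.
DWL = ½ × 46 × 18 = 414.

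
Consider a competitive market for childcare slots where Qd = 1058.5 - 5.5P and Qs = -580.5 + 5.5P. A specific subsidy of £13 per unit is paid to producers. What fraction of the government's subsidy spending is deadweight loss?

Pre-subsidy: 1058.5 - 5.5P = -580.5 + 5.5P gives P* = 149, Q* = 239.
With the subsidy, sellers receive Ps = Pb + 13 for each unit, where Pb is the price buyers pay.
Supply in terms of Pb becomes Qs = -580.5 + 5.5(Pb + 13) = -509 + 5.5Pb. Setting this equal to demand: 1058.5 - 5.5Pb = -509 + 5.5Pb, so Pb = 142.5.
Sellers receive Ps = 142.5 + 13 = 155.5; Q' = 1058.5 − 5.5·142.5 = 274.75.
ΔCS = ½(239 + 274.75)(149 − 142.5) = 1669.6875; ΔPS = ½(239 + 274.75)(155.5 − 149) = 1669.6875.
Government spending = 13 × 274.75 = 3571.75.
DWL = ½ × 13 × (274.75 − 239) = 232.375; fraction = 232.375 / 3571.75 = 143/2198.

DWL / government spending = 143/2198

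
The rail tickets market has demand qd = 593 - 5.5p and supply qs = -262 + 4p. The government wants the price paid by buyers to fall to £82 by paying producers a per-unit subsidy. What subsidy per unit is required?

At a buyer price of 82, quantity demanded is 593 − 5.5·82 = 142.
Sellers supply 142 only when they receive ps with -262 + 4·ps = 142, i.e. ps = 101.
s = ps − pb = 101 − 82 = 19.

Required subsidy s = £19 per unit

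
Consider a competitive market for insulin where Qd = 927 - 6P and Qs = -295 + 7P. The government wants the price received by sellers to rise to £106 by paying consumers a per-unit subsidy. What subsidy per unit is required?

At a seller price of 106, quantity supplied is -295 + 7·106 = 447.
Buyers absorb 447 only when they pay Pb with 927 − 6·Pb = 447, i.e. Pb = 80.
s = Ps − Pb = 106 − 80 = 26.

Required subsidy s = £26 per unit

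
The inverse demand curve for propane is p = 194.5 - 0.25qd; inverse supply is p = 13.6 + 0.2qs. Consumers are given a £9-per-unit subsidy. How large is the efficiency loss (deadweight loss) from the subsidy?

Pre-subsidy: 194.5 - 0.25q = 13.6 + 0.2q gives q* = 402 and p* = 94.
With the rebate, buyers effectively pay pb = ps − 9, where ps is the price sellers receive.
On the curves, pb = 194.5 - 0.25q and ps = 13.6 + 0.2q; the wedge ps − pb = 9 gives 13.6 + 0.2q − (194.5 - 0.25q) = 9, so q' = 422.
Then pb = 194.5 − 0.25·422 = 89 and ps = 13.6 + 0.2·422 = 98.
The subsidy expands output by 422 − 402 = 20 past the efficient level; on those units the gap between marginal cost and willingness to pay runs from 0 up to 9.
DWL = ½ × 9 × 20 = 90.

Deadweight loss = £90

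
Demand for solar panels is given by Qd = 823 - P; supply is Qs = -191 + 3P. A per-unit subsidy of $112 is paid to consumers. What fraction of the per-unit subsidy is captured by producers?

Pre-subsidy: 823 - P = -191 + 3P gives P* = 253.5, Q* = 569.5.
With the rebate, buyers effectively pay Pb = Ps − 112, where Ps is the price sellers receive.
Demand in terms of Ps becomes Qd = 823 − 1(Ps − 112) = 935 - Ps. Setting this equal to supply: 935 - Ps = -191 + 3Ps, so Ps = 281.5.
Buyers pay Pb = 281.5 − 112 = 169.5; Q' = -191 + 3·281.5 = 653.5.
Buyers' price falls by P* − Pb = 253.5 − 169.5 = 84; sellers' price rises by Ps − P* = 281.5 − 253.5 = 28.
So producers capture 28/112 = 0.25 of each unit of subsidy.

Producer share = 0.25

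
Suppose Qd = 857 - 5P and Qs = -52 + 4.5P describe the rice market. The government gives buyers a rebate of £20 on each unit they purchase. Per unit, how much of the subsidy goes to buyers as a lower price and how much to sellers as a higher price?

Buyers gain 180/19 per unit; sellers gain 200/19 per unit

Pre-subsidy: 857 - 5P = -52 + 4.5P gives P* = 1818/19, Q* = 7193/19.
With the rebate, buyers effectively pay Pb = Ps − 20, where Ps is the price sellers receive.
Demand in terms of Ps becomes Qd = 857 − 5(Ps − 20) = 957 - 5Ps. Setting this equal to supply: 957 - 5Ps = -52 + 4.5Ps, so Ps = 2018/19.
Buyers pay Pb = 2018/19 − 20 = 1638/19; Q' = -52 + 4.5·(2018/19) = 8093/19.
Buyers' price falls by P* − Pb = 1818/19 − 1638/19 = 180/19; sellers' price rises by Ps − P* = 2018/19 − 1818/19 = 200/19.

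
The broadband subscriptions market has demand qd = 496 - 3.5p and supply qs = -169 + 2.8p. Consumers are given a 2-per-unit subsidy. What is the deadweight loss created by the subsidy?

Deadweight loss = 28/9

Pre-subsidy: 496 - 3.5p = -169 + 2.8p gives p* = 950/9, q* = 1139/9.
With the rebate, buyers effectively pay pb = ps − 2, where ps is the price sellers receive.
Demand in terms of ps becomes qd = 496 − 3.5(ps − 2) = 503 - 3.5ps. Setting this equal to supply: 503 - 3.5ps = -169 + 2.8ps, so ps = 320/3.
Buyers pay pb = 320/3 − 2 = 314/3; q' = -169 + 2.8·(320/3) = 389/3.
The subsidy expands output by 389/3 − 1139/9 = 28/9 past the efficient level; on those units the gap between marginal cost and willingness to pay runs from 0 up to 2.
DWL = ½ × 2 × 28/9 = 28/9.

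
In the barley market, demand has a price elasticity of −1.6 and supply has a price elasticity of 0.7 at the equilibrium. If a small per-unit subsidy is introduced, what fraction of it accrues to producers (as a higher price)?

Producer share = 16/23

For a small subsidy around the equilibrium, the benefit split depends on the relative slopes, which at a point are proportional to the elasticities.
Buyer share = εs/(εs + |εd|) = 0.7/(0.7 + 1.6) = 7/23; seller share = |εd|/(εs + |εd|) = 16/23.
So producers capture 16/23 of the subsidy.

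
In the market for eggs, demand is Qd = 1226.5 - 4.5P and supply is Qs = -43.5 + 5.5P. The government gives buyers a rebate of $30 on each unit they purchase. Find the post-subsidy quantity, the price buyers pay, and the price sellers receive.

Pre-subsidy: 1226.5 - 4.5P = -43.5 + 5.5P gives P* = 127, Q* = 655.
With the rebate, buyers effectively pay Pb = Ps − 30, where Ps is the price sellers receive.
Demand in terms of Ps becomes Qd = 1226.5 − 4.5(Ps − 30) = 1361.5 - 4.5Ps. Setting this equal to supply: 1361.5 - 4.5Ps = -43.5 + 5.5Ps, so Ps = 140.5.
Buyers pay Pb = 140.5 − 30 = 110.5; Q' = -43.5 + 5.5·140.5 = 729.25.

Q' = 729.25; buyers pay $110.5; sellers receive $140.5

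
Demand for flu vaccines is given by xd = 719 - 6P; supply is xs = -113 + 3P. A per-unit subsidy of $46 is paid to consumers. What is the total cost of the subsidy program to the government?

Pre-subsidy: 719 - 6P = -113 + 3P gives P* = 832/9, x* = 493/3.
With the rebate, buyers effectively pay Pb = Ps − 46, where Ps is the price sellers receive.
Demand in terms of Ps becomes xd = 719 − 6(Ps − 46) = 995 - 6Ps. Setting this equal to supply: 995 - 6Ps = -113 + 3Ps, so Ps = 1108/9.
Buyers pay Pb = 1108/9 − 46 = 694/9; x' = -113 + 3·(1108/9) = 769/3.
Government outlay = subsidy × quantity = 46 × 769/3 = 35374/3.

Government cost = 35374/3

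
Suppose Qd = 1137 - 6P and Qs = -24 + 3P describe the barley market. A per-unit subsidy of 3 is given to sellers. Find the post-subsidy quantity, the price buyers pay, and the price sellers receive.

Q' = 369; buyers pay 128; sellers receive 131

Pre-subsidy: 1137 - 6P = -24 + 3P gives P* = 129, Q* = 363.
With the subsidy, sellers receive Ps = Pb + 3 for each unit, where Pb is the price buyers pay.
Supply in terms of Pb becomes Qs = -24 + 3(Pb + 3) = -15 + 3Pb. Setting this equal to demand: 1137 - 6Pb = -15 + 3Pb, so Pb = 128.
Sellers receive Ps = 128 + 3 = 131; Q' = 1137 − 6·128 = 369.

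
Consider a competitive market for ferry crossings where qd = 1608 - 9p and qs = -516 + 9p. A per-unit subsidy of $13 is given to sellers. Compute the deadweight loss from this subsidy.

Pre-subsidy: 1608 - 9p = -516 + 9p gives p* = 118, q* = 546.
With the subsidy, sellers receive ps = pb + 13 for each unit, where pb is the price buyers pay.
Supply in terms of pb becomes qs = -516 + 9(pb + 13) = -399 + 9pb. Setting this equal to demand: 1608 - 9pb = -399 + 9pb, so pb = 111.5.
Sellers receive ps = 111.5 + 13 = 124.5; q' = 1608 − 9·111.5 = 604.5.
The subsidy expands output by 604.5 − 546 = 58.5 past the efficient level; on those units the gap between marginal cost and willingness to pay runs from 0 up to 13.
DWL = ½ × 13 × 58.5 = 380.25.

Deadweight loss = $380.25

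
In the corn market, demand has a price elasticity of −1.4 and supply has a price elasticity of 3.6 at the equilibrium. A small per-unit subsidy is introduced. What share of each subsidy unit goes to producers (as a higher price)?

Producer share = 0.28

For a small subsidy around the equilibrium, the benefit split depends on the relative slopes, which at a point are proportional to the elasticities.
Buyer share = εs/(εs + |εd|) = 3.6/(3.6 + 1.4) = 0.72; seller share = |εd|/(εs + |εd|) = 0.28.
So producers capture 0.28 of the subsidy.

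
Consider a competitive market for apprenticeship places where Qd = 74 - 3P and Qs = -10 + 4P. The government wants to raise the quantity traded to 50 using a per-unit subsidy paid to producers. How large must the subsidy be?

Required subsidy s = 7 per unit

At Q = 50, invert demand for the buyer price: Pb = (74 − 50)/3 = 8; invert supply for the seller price: Ps = (50 − (-10))/4 = 15.
The subsidy must fill the gap: s = Ps − Pb = 15 − 8 = 7.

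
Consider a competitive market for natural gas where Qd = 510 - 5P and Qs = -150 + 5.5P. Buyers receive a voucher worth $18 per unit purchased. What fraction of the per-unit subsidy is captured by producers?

Producer share = 10/21

Pre-subsidy: 510 - 5P = -150 + 5.5P gives P* = 440/7, Q* = 1370/7.
With the rebate, buyers effectively pay Pb = Ps − 18, where Ps is the price sellers receive.
Demand in terms of Ps becomes Qd = 510 − 5(Ps − 18) = 600 - 5Ps. Setting this equal to supply: 600 - 5Ps = -150 + 5.5Ps, so Ps = 500/7.
Buyers pay Pb = 500/7 − 18 = 374/7; Q' = -150 + 5.5·(500/7) = 1700/7.
Buyers' price falls by P* − Pb = 440/7 − 374/7 = 66/7; sellers' price rises by Ps − P* = 500/7 − 440/7 = 60/7.
So producers capture (60/7)/18 = 10/21 of each unit of subsidy.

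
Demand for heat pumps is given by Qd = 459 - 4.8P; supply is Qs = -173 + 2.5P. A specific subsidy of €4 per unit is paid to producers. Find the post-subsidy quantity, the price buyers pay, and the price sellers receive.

Pre-subsidy: 459 - 4.8P = -173 + 2.5P gives P* = 6320/73, Q* = 3171/73.
With the subsidy, sellers receive Ps = Pb + 4 for each unit, where Pb is the price buyers pay.
Supply in terms of Pb becomes Qs = -173 + 2.5(Pb + 4) = -163 + 2.5Pb. Setting this equal to demand: 459 - 4.8Pb = -163 + 2.5Pb, so Pb = 6220/73.
Sellers receive Ps = 6220/73 + 4 = 6512/73; Q' = 459 − 4.8·(6220/73) = 3651/73.

Q' = 3651/73; buyers pay 6220/73; sellers receive 6512/73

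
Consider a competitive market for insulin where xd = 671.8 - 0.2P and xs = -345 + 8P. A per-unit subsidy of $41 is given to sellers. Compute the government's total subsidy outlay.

Government cost = $26855

Pre-subsidy: 671.8 - 0.2P = -345 + 8P gives P* = 124, x* = 647.
With the subsidy, sellers receive Ps = Pb + 41 for each unit, where Pb is the price buyers pay.
Supply in terms of Pb becomes xs = -345 + 8(Pb + 41) = -17 + 8Pb. Setting this equal to demand: 671.8 - 0.2Pb = -17 + 8Pb, so Pb = 84.
Sellers receive Ps = 84 + 41 = 125; x' = 671.8 − 0.2·84 = 655.
Government outlay = subsidy × quantity = 41 × 655 = 26855.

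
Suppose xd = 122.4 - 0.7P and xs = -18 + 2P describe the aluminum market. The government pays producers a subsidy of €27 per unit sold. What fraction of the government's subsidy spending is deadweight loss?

Pre-subsidy: 122.4 - 0.7P = -18 + 2P gives P* = 52, x* = 86.
With the subsidy, sellers receive Ps = Pb + 27 for each unit, where Pb is the price buyers pay.
Supply in terms of Pb becomes xs = -18 + 2(Pb + 27) = 36 + 2Pb. Setting this equal to demand: 122.4 - 0.7Pb = 36 + 2Pb, so Pb = 32.
Sellers receive Ps = 32 + 27 = 59; x' = 122.4 − 0.7·32 = 100.
ΔCS = ½(86 + 100)(52 − 32) = 1860; ΔPS = ½(86 + 100)(59 − 52) = 651.
Government spending = 27 × 100 = 2700.
DWL = ½ × 27 × (100 − 86) = 189; fraction = 189 / 2700 = 0.07.

DWL / government spending = 0.07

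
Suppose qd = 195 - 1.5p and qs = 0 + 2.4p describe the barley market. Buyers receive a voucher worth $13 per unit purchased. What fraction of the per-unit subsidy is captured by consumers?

Consumer share = 8/13

Pre-subsidy: 195 - 1.5p = 0 + 2.4p gives p* = 50, q* = 120.
With the rebate, buyers effectively pay pb = ps − 13, where ps is the price sellers receive.
Demand in terms of ps becomes qd = 195 − 1.5(ps − 13) = 214.5 - 1.5ps. Setting this equal to supply: 214.5 - 1.5ps = 0 + 2.4ps, so ps = 55.
Buyers pay pb = 55 − 13 = 42; q' = 0 + 2.4·55 = 132.
Buyers' price falls by p* − pb = 50 − 42 = 8; sellers' price rises by ps − p* = 55 − 50 = 5.
So consumers capture 8/13 = 8/13 of each unit of subsidy.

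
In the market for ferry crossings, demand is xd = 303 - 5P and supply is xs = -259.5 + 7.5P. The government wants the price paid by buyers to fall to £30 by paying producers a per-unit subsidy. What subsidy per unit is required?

Required subsidy s = £25 per unit

At a buyer price of 30, quantity demanded is 303 − 5·30 = 153.
Sellers supply 153 only when they receive Ps with -259.5 + 7.5·Ps = 153, i.e. Ps = 55.
s = Ps − Pb = 55 − 30 = 25.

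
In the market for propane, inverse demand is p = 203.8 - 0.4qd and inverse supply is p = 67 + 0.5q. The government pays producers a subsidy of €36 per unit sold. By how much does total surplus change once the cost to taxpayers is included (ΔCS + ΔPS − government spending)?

Pre-subsidy: 203.8 - 0.4q = 67 + 0.5q gives q* = 152 and p* = 143.
With the subsidy, sellers receive ps = pb + 36 for each unit, where pb is the price buyers pay.
On the curves, pb = 203.8 - 0.4q and ps = 67 + 0.5q; the wedge ps − pb = 36 gives 67 + 0.5q − (203.8 - 0.4q) = 36, so q' = 192.
Then pb = 203.8 − 0.4·192 = 127 and ps = 67 + 0.5·192 = 163.
ΔCS = ½(152 + 192)(143 − 127) = 2752; ΔPS = ½(152 + 192)(163 − 143) = 3440.
Government spending = 36 × 192 = 6912.
Net change = 2752 + 3440 − 6912 = -720. The loss equals the DWL triangle ½·36·40.

Net change in total surplus = -€720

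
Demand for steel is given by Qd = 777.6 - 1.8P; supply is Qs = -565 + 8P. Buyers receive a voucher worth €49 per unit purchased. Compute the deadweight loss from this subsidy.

Deadweight loss = €1764

Pre-subsidy: 777.6 - 1.8P = -565 + 8P gives P* = 137, Q* = 531.
With the rebate, buyers effectively pay Pb = Ps − 49, where Ps is the price sellers receive.
Demand in terms of Ps becomes Qd = 777.6 − 1.8(Ps − 49) = 865.8 - 1.8Ps. Setting this equal to supply: 865.8 - 1.8Ps = -565 + 8Ps, so Ps = 146.
Buyers pay Pb = 146 − 49 = 97; Q' = -565 + 8·146 = 603.
The subsidy expands output by 603 − 531 = 72 past the efficient level; on those units the gap between marginal cost and willingness to pay runs from 0 up to 49.
DWL = ½ × 49 × 72 = 1764.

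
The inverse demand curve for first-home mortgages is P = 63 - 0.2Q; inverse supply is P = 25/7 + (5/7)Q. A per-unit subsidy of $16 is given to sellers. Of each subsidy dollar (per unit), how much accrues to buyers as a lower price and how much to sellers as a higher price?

Pre-subsidy: 63 - 0.2Q = 25/7 + (5/7)Q gives Q* = 65 and P* = 50.
With the subsidy, sellers receive Ps = Pb + 16 for each unit, where Pb is the price buyers pay.
On the curves, Pb = 63 - 0.2Q and Ps = 25/7 + (5/7)Q; the wedge Ps − Pb = 16 gives 25/7 + (5/7)Q − (63 - 0.2Q) = 16, so Q' = 82.5.
Then Pb = 63 − 0.2·82.5 = 46.5 and Ps = 25/7 + (5/7)·82.5 = 62.5.
Buyers' price falls by P* − Pb = 50 − 46.5 = 3.5; sellers' price rises by Ps − P* = 62.5 − 50 = 12.5.

Buyers gain $3.5 per unit; sellers gain $12.5 per unit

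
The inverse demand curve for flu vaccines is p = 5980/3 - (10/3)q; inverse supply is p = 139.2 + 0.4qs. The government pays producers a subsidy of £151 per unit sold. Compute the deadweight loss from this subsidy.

Pre-subsidy: 5980/3 - (10/3)q = 139.2 + 0.4q gives q* = 6953/14 and p* = 2365/7.
With the subsidy, sellers receive ps = pb + 151 for each unit, where pb is the price buyers pay.
On the curves, pb = 5980/3 - (10/3)q and ps = 139.2 + 0.4q; the wedge ps − pb = 151 gives 139.2 + 0.4q − (5980/3 - (10/3)q) = 151, so q' = 30077/56.
Then pb = 5980/3 − (10/3)·(30077/56) = 5685/28 and ps = 139.2 + 0.4·(30077/56) = 9913/28.
The subsidy expands output by 30077/56 − 6953/14 = 2265/56 past the efficient level; on those units the gap between marginal cost and willingness to pay runs from 0 up to 151.
DWL = ½ × 151 × 2265/56 = 342015/112.

Deadweight loss = 342015/112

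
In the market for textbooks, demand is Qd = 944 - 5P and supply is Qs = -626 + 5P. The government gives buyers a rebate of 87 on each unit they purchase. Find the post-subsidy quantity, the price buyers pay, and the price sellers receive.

Q' = 376.5; buyers pay 113.5; sellers receive 200.5

Pre-subsidy: 944 - 5P = -626 + 5P gives P* = 157, Q* = 159.
With the rebate, buyers effectively pay Pb = Ps − 87, where Ps is the price sellers receive.
Demand in terms of Ps becomes Qd = 944 − 5(Ps − 87) = 1379 - 5Ps. Setting this equal to supply: 1379 - 5Ps = -626 + 5Ps, so Ps = 200.5.
Buyers pay Pb = 200.5 − 87 = 113.5; Q' = -626 + 5·200.5 = 376.5.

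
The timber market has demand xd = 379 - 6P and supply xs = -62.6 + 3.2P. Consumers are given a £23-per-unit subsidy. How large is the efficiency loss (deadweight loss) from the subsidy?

Pre-subsidy: 379 - 6P = -62.6 + 3.2P gives P* = 48, x* = 91.
With the rebate, buyers effectively pay Pb = Ps − 23, where Ps is the price sellers receive.
Demand in terms of Ps becomes xd = 379 − 6(Ps − 23) = 517 - 6Ps. Setting this equal to supply: 517 - 6Ps = -62.6 + 3.2Ps, so Ps = 63.
Buyers pay Pb = 63 − 23 = 40; x' = -62.6 + 3.2·63 = 139.
The subsidy expands output by 139 − 91 = 48 past the efficient level; on those units the gap between marginal cost and willingness to pay runs from 0 up to 23.
DWL = ½ × 23 × 48 = 552.

Deadweight loss = £552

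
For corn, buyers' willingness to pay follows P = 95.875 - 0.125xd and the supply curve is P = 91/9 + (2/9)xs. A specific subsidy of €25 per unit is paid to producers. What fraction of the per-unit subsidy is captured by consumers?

Pre-subsidy: 95.875 - 0.125x = 91/9 + (2/9)x gives x* = 247 and P* = 65.
With the subsidy, sellers receive Ps = Pb + 25 for each unit, where Pb is the price buyers pay.
On the curves, Pb = 95.875 - 0.125x and Ps = 91/9 + (2/9)x; the wedge Ps − Pb = 25 gives 91/9 + (2/9)x − (95.875 - 0.125x) = 25, so x' = 319.
Then Pb = 95.875 − 0.125·319 = 56 and Ps = 91/9 + (2/9)·319 = 81.
Buyers' price falls by P* − Pb = 65 − 56 = 9; sellers' price rises by Ps − P* = 81 − 65 = 16.
So consumers capture 9/25 = 0.36 of each unit of subsidy.

Consumer share = 0.36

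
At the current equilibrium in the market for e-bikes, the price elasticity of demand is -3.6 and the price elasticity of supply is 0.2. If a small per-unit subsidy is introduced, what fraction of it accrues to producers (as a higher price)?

For a small subsidy around the equilibrium, the benefit split depends on the relative slopes, which at a point are proportional to the elasticities.
Buyer share = εs/(εs + |εd|) = 0.2/(0.2 + 3.6) = 1/19; seller share = |εd|/(εs + |εd|) = 18/19.
So producers capture 18/19 of the subsidy.

Producer share = 18/19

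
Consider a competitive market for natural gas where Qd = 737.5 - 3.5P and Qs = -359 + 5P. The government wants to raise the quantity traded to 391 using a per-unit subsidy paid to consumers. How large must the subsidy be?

At Q = 391, invert demand for the buyer price: Pb = (737.5 − 391)/3.5 = 99; invert supply for the seller price: Ps = (391 − (-359))/5 = 150.
The subsidy must fill the gap: s = Ps − Pb = 150 − 99 = 51.

Required subsidy s = 51 per unit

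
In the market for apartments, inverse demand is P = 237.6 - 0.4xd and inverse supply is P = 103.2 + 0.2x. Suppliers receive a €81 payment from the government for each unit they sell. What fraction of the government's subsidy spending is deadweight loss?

Pre-subsidy: 237.6 - 0.4x = 103.2 + 0.2x gives x* = 224 and P* = 148.
With the subsidy, sellers receive Ps = Pb + 81 for each unit, where Pb is the price buyers pay.
On the curves, Pb = 237.6 - 0.4x and Ps = 103.2 + 0.2x; the wedge Ps − Pb = 81 gives 103.2 + 0.2x − (237.6 - 0.4x) = 81, so x' = 359.
Then Pb = 237.6 − 0.4·359 = 94 and Ps = 103.2 + 0.2·359 = 175.
ΔCS = ½(224 + 359)(148 − 94) = 15741; ΔPS = ½(224 + 359)(175 − 148) = 7870.5.
Government spending = 81 × 359 = 29079.
DWL = ½ × 81 × (359 − 224) = 5467.5; fraction = 5467.5 / 29079 = 135/718.

DWL / government spending = 135/718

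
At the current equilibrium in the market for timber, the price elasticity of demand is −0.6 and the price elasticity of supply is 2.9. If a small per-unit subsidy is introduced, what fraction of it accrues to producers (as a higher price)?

Producer share = 6/35

For a small subsidy around the equilibrium, the benefit split depends on the relative slopes, which at a point are proportional to the elasticities.
Buyer share = εs/(εs + |εd|) = 2.9/(2.9 + 0.6) = 29/35; seller share = |εd|/(εs + |εd|) = 6/35.
So producers capture 6/35 of the subsidy.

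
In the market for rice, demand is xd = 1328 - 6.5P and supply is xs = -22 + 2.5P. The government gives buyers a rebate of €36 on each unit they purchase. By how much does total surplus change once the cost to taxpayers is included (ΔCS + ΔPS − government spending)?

Pre-subsidy: 1328 - 6.5P = -22 + 2.5P gives P* = 150, x* = 353.
With the rebate, buyers effectively pay Pb = Ps − 36, where Ps is the price sellers receive.
Demand in terms of Ps becomes xd = 1328 − 6.5(Ps − 36) = 1562 - 6.5Ps. Setting this equal to supply: 1562 - 6.5Ps = -22 + 2.5Ps, so Ps = 176.
Buyers pay Pb = 176 − 36 = 140; x' = -22 + 2.5·176 = 418.
ΔCS = ½(353 + 418)(150 − 140) = 3855; ΔPS = ½(353 + 418)(176 − 150) = 10023.
Government spending = 36 × 418 = 15048.
Net change = 3855 + 10023 − 15048 = -1170. The loss equals the DWL triangle ½·36·65.

Net change in total surplus = -€1170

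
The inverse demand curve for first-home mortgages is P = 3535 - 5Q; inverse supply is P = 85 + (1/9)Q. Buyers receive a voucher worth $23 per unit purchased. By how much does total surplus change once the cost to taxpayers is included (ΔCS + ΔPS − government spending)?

Net change in total surplus = -$51.75

Pre-subsidy: 3535 - 5Q = 85 + (1/9)Q gives Q* = 675 and P* = 160.
With the rebate, buyers effectively pay Pb = Ps − 23, where Ps is the price sellers receive.
On the curves, Pb = 3535 - 5Q and Ps = 85 + (1/9)Q; the wedge Ps − Pb = 23 gives 85 + (1/9)Q − (3535 - 5Q) = 23, so Q' = 679.5.
Then Pb = 3535 − 5·679.5 = 137.5 and Ps = 85 + (1/9)·679.5 = 160.5.
ΔCS = ½(675 + 679.5)(160 − 137.5) = 15238.125; ΔPS = ½(675 + 679.5)(160.5 − 160) = 338.625.
Government spending = 23 × 679.5 = 15628.5.
Net change = 15238.125 + 338.625 − 15628.5 = -51.75. The loss equals the DWL triangle ½·23·4.5.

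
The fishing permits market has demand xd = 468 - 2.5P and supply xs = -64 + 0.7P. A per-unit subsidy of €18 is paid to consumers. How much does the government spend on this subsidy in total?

Government cost = €1119.9375

Pre-subsidy: 468 - 2.5P = -64 + 0.7P gives P* = 166.25, x* = 52.375.
With the rebate, buyers effectively pay Pb = Ps − 18, where Ps is the price sellers receive.
Demand in terms of Ps becomes xd = 468 − 2.5(Ps − 18) = 513 - 2.5Ps. Setting this equal to supply: 513 - 2.5Ps = -64 + 0.7Ps, so Ps = 180.3125.
Buyers pay Pb = 180.3125 − 18 = 162.3125; x' = -64 + 0.7·180.3125 = 62.21875.
Government outlay = subsidy × quantity = 18 × 62.21875 = 1119.9375.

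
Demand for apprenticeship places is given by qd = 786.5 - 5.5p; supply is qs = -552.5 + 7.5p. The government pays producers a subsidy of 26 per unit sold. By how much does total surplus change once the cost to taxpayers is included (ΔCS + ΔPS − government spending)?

Net change in total surplus = -1072.5

Pre-subsidy: 786.5 - 5.5p = -552.5 + 7.5p gives p* = 103, q* = 220.
With the subsidy, sellers receive ps = pb + 26 for each unit, where pb is the price buyers pay.
Supply in terms of pb becomes qs = -552.5 + 7.5(pb + 26) = -357.5 + 7.5pb. Setting this equal to demand: 786.5 - 5.5pb = -357.5 + 7.5pb, so pb = 88.
Sellers receive ps = 88 + 26 = 114; q' = 786.5 − 5.5·88 = 302.5.
ΔCS = ½(220 + 302.5)(103 − 88) = 3918.75; ΔPS = ½(220 + 302.5)(114 − 103) = 2873.75.
Government spending = 26 × 302.5 = 7865.
Net change = 3918.75 + 2873.75 − 7865 = -1072.5. The loss equals the DWL triangle ½·26·82.5.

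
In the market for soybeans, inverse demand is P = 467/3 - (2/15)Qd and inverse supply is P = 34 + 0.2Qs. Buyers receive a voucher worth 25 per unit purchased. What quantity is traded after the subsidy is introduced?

Pre-subsidy: 467/3 - (2/15)Q = 34 + 0.2Q gives Q* = 365 and P* = 107.
With the rebate, buyers effectively pay Pb = Ps − 25, where Ps is the price sellers receive.
On the curves, Pb = 467/3 - (2/15)Q and Ps = 34 + 0.2Q; the wedge Ps − Pb = 25 gives 34 + 0.2Q − (467/3 - (2/15)Q) = 25, so Q' = 440.
Then Pb = 467/3 − (2/15)·440 = 97 and Ps = 34 + 0.2·440 = 122.

Q' = 440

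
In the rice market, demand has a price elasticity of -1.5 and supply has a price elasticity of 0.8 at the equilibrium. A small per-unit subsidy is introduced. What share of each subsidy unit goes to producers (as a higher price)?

For a small subsidy around the equilibrium, the benefit split depends on the relative slopes, which at a point are proportional to the elasticities.
Buyer share = εs/(εs + |εd|) = 0.8/(0.8 + 1.5) = 8/23; seller share = |εd|/(εs + |εd|) = 15/23.
So producers capture 15/23 of the subsidy.

Producer share = 15/23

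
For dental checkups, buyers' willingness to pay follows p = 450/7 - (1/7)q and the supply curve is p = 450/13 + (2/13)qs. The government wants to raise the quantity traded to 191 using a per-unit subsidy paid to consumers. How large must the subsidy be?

At q = 191, from the demand curve buyers pay pb = 450/7 − (1/7)·191 = 37; from the supply curve sellers need ps = 450/13 + (2/13)·191 = 64.
The subsidy must fill the gap: s = ps − pb = 64 − 37 = 27.

Required subsidy s = 27 per unit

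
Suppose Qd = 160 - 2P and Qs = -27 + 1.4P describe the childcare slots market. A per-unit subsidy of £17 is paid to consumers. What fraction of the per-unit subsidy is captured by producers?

Producer share = 10/17

Pre-subsidy: 160 - 2P = -27 + 1.4P gives P* = 55, Q* = 50.
With the rebate, buyers effectively pay Pb = Ps − 17, where Ps is the price sellers receive.
Demand in terms of Ps becomes Qd = 160 − 2(Ps − 17) = 194 - 2Ps. Setting this equal to supply: 194 - 2Ps = -27 + 1.4Ps, so Ps = 65.
Buyers pay Pb = 65 − 17 = 48; Q' = -27 + 1.4·65 = 64.
Buyers' price falls by P* − Pb = 55 − 48 = 7; sellers' price rises by Ps − P* = 65 − 55 = 10.
So producers capture 10/17 = 10/17 of each unit of subsidy.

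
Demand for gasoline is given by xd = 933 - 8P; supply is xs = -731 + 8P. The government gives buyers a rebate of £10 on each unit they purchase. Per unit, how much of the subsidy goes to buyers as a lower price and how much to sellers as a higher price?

Pre-subsidy: 933 - 8P = -731 + 8P gives P* = 104, x* = 101.
With the rebate, buyers effectively pay Pb = Ps − 10, where Ps is the price sellers receive.
Demand in terms of Ps becomes xd = 933 − 8(Ps − 10) = 1013 - 8Ps. Setting this equal to supply: 1013 - 8Ps = -731 + 8Ps, so Ps = 109.
Buyers pay Pb = 109 − 10 = 99; x' = -731 + 8·109 = 141.
Buyers' price falls by P* − Pb = 104 − 99 = 5; sellers' price rises by Ps − P* = 109 − 104 = 5.

Buyers gain £5 per unit; sellers gain £5 per unit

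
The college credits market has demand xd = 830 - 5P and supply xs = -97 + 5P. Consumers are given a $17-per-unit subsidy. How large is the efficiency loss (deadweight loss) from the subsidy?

Deadweight loss = $361.25

Pre-subsidy: 830 - 5P = -97 + 5P gives P* = 92.7, x* = 366.5.
With the rebate, buyers effectively pay Pb = Ps − 17, where Ps is the price sellers receive.
Demand in terms of Ps becomes xd = 830 − 5(Ps − 17) = 915 - 5Ps. Setting this equal to supply: 915 - 5Ps = -97 + 5Ps, so Ps = 101.2.
Buyers pay Pb = 101.2 − 17 = 84.2; x' = -97 + 5·101.2 = 409.
The subsidy expands output by 409 − 366.5 = 42.5 past the efficient level; on those units the gap between marginal cost and willingness to pay runs from 0 up to 17.
DWL = ½ × 17 × 42.5 = 361.25.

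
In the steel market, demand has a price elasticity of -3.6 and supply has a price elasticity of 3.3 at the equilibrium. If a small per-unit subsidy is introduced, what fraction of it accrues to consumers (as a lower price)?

Consumer share = 11/23

For a small subsidy around the equilibrium, the benefit split depends on the relative slopes, which at a point are proportional to the elasticities.
Buyer share = εs/(εs + |εd|) = 3.3/(3.3 + 3.6) = 11/23; seller share = |εd|/(εs + |εd|) = 12/23.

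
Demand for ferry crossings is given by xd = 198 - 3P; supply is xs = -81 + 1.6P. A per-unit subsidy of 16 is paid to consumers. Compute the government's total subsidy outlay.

Pre-subsidy: 198 - 3P = -81 + 1.6P gives P* = 1395/23, x* = 369/23.
With the rebate, buyers effectively pay Pb = Ps − 16, where Ps is the price sellers receive.
Demand in terms of Ps becomes xd = 198 − 3(Ps − 16) = 246 - 3Ps. Setting this equal to supply: 246 - 3Ps = -81 + 1.6Ps, so Ps = 1635/23.
Buyers pay Pb = 1635/23 − 16 = 1267/23; x' = -81 + 1.6·(1635/23) = 753/23.
Government outlay = subsidy × quantity = 16 × 753/23 = 12048/23.

Government cost = 12048/23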